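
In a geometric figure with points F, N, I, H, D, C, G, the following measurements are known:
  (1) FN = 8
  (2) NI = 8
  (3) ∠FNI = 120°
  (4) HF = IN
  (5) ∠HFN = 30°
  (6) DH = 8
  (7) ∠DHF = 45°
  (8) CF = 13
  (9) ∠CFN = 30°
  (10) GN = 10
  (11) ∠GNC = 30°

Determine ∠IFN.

Step 1: By the law of cosines on triangle FNI: FI² = 8² + 8² − 2·8·8·cos(120°) = 192, so FI = 8·√3.
Step 2: By the inverse law of cosines on triangle IFN: cos(∠IFN) = ((8·√3)² + 8² − 8²) / (2·8·√3·8) = 192/221.7 = 0.866, so ∠IFN = 30°.

Therefore, the measure of angle ∠IFN = 30°.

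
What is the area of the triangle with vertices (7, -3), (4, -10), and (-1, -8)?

Shoelace: Area = (1/2)|7(-10--8) + 4(-8--3) + -1(-3--10)| = (1/2)(41) = 41/2

41/2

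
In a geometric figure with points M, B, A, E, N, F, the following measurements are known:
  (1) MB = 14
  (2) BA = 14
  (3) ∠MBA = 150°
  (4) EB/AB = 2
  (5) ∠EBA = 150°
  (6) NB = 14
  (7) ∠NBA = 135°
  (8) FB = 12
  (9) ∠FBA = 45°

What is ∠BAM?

Step 1: By the law of cosines on triangle ABM: AM² = 14² + 14² − 2·14·14·cos(150°) = 731.48, so AM ≈ 27.05.
Step 2: By the inverse law of cosines on triangle BAM: cos(∠BAM) = (14² + 27.05² − 14²) / (2·14·27.05) = 731.48/757.29 = 0.9659, so ∠BAM = 15°.

Therefore, the measure of angle ∠BAM = 15°.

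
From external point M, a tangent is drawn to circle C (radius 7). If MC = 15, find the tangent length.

tangent = √(d² - r²) = √(15² - 7²) = √(225 - 49) = √176 = 4*sqrt(11)

4*sqrt(11)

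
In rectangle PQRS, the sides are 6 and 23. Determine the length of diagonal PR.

A rectangle's diagonal splits it into two right triangles, with the diagonal as the hypotenuse.
By the Pythagorean theorem, d^2 = 6^2 + 23^2 = 565.
Therefore d = sqrt(565).

sqrt(565)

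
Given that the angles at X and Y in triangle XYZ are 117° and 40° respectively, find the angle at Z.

The interior angles sum to 180°: angle Z = 180 - 117 - 40 = 23°.
The triangle is obtuse (angles 117°, 40°, 23°).

23 degrees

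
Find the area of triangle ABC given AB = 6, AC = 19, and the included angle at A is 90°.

Area = (1/2)(6)(19) sin(90°) = (1/2)(6)(19)(1) = 57

57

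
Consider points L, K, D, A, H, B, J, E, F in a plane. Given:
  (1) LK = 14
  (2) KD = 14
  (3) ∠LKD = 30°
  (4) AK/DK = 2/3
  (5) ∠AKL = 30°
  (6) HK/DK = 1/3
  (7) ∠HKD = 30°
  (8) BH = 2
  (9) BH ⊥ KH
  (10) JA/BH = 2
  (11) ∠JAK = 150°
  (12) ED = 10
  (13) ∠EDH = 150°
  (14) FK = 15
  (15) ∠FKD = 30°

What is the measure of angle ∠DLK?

Step 1: By the law of cosines on triangle LKD: LD² = 14² + 14² − 2·14·14·cos(30°) = 52.52, so LD ≈ 7.25.
Step 2: By the inverse law of cosines on triangle DLK: cos(∠DLK) = (7.25² + 14² − 14²) / (2·7.25·14) = 52.52/202.91 = 0.2588, so ∠DLK = 75°.

Therefore, the measure of angle ∠DLK = 75°.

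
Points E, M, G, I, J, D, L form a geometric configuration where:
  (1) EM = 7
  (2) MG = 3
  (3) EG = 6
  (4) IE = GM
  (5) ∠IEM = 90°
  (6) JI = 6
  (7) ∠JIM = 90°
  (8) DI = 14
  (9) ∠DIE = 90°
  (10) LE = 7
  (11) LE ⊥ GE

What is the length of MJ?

From the given relations: IE = GM = 3.
Step 1: By the law of cosines on triangle IEM: IM² = 3² + 7² − 2·3·7·cos(90°) = 58, so IM = √58.
Step 2: By the law of cosines on triangle MIJ: MJ² = √58² + 6² − 2·√58·6·cos(90°) = 94, so MJ = √94.

Therefore, the length of MJ = √94.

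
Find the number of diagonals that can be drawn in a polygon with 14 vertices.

Each of the 14 vertices connects to 11 non-adjacent vertices via diagonals.
Total connections = 14 × 11 = 154, but each diagonal is counted twice.
Number of diagonals = 154 / 2 = 77.

77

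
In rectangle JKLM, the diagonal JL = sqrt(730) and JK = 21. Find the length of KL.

The diagonal of a rectangle forms a right triangle with the two sides.
Rearranging the Pythagorean theorem: missing side = sqrt(d^2 - known^2).
= sqrt(730 - 441) = sqrt(289) = 17.

17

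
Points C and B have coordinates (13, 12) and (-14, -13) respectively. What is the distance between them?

d = sqrt((-14 - 13)^2 + (-13 - 12)^2)
d = sqrt(-27^2 + -25^2)
d = sqrt(729 + 625)
d = sqrt(1354)

sqrt(1354)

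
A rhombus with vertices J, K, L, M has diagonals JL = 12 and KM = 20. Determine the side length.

In a rhombus, the diagonals bisect each other perpendicularly, creating four congruent right triangles.
Each triangle has legs 6 (half of 12) and 10 (half of 20).
The hypotenuse of each right triangle is a side of the rhombus:
side = sqrt(6^2 + 10^2) = sqrt(136) = 2*sqrt(34)

2*sqrt(34)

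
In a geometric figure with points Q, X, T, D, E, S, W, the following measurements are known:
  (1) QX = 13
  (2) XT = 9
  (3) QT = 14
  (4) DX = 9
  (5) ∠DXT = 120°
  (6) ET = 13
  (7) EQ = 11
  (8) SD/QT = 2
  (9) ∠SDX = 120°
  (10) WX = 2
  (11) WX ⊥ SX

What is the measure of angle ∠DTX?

Step 1: By the law of cosines on triangle TXD: TD² = 9² + 9² − 2·9·9·cos(120°) = 243, so TD = 9·√3.
Step 2: By the inverse law of cosines on triangle DTX: cos(∠DTX) = ((9·√3)² + 9² − 9²) / (2·9·√3·9) = 243/280.59 = 0.866, so ∠DTX = 30°.

Therefore, the measure of angle ∠DTX = 30°.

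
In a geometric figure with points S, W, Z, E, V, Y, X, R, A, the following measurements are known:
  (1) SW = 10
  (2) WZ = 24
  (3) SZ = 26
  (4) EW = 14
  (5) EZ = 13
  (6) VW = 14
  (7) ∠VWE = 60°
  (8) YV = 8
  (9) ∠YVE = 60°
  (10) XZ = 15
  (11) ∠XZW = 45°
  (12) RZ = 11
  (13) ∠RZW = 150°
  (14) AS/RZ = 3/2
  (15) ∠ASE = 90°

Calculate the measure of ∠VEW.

Step 1: By the law of cosines on triangle EWV: EV² = 14² + 14² − 2·14·14·cos(60°) = 196, so EV = 14.
Step 2: By the inverse law of cosines on triangle VEW: cos(∠VEW) = (14² + 14² − 14²) / (2·14·14) = 196/392 = 0.5, so ∠VEW = 60°.

Therefore, the measure of angle ∠VEW = 60°.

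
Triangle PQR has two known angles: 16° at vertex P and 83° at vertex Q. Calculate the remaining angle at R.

angle R = 180 - 16 - 83 = 81 degrees.

81 degrees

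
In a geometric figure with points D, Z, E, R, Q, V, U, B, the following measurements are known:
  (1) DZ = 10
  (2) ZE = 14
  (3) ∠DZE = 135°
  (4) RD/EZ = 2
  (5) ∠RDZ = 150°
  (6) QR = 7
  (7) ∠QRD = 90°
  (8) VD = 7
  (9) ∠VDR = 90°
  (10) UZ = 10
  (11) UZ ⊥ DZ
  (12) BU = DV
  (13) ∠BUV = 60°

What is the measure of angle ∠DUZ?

Step 1: By the law of cosines on triangle UZD: UD² = 10² + 10² − 2·10·10·cos(90°) = 200, so UD = 10·√2.
Step 2: By the inverse law of cosines on triangle DUZ: cos(∠DUZ) = ((10·√2)² + 10² − 10²) / (2·10·√2·10) = 200/282.84 = 0.7071, so ∠DUZ = 45°.

Therefore, the measure of angle ∠DUZ = 45°.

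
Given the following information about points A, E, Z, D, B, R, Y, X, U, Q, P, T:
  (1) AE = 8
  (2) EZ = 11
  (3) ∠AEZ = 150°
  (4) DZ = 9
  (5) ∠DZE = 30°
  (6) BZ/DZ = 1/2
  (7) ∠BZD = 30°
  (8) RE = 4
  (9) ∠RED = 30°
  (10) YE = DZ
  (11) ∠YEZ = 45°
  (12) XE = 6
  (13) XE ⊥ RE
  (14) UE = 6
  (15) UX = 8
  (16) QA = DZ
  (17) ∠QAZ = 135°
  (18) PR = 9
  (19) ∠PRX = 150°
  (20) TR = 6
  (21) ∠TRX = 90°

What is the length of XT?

Step 1: By the law of cosines on triangle XER: XR² = 6² + 4² − 2·6·4·cos(90°) = 52, so XR = 2·√13.
Step 2: By the law of cosines on triangle XRT: XT² = (2·√13)² + 6² − 2·2·√13·6·cos(90°) = 88, so XT = 2·√22.

Therefore, the length of XT = 2·√22.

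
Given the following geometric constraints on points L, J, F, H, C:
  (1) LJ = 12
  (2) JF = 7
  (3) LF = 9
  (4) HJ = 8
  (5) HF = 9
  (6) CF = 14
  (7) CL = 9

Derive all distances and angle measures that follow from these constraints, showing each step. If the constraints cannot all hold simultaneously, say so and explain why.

The constraints are consistent.

Step 1: From LC = 9, LF = 9, CF = 14, by the inverse law of cosines:
  cos(∠CLF) = (LC² + LF² - CF²) / (2·LC·LF)
  ∠CLF = 102.12°

Step 2: From LF = 9, LJ = 12, FJ = 7, by the inverse law of cosines:
  cos(∠FLJ) = (LF² + LJ² - FJ²) / (2·LF·LJ)
  ∠FLJ = 35.43°

Step 3: From JF = 7, JH = 8, FH = 9, by the inverse law of cosines:
  cos(∠FJH) = (JF² + JH² - FH²) / (2·JF·JH)
  ∠FJH = 73.4°

Step 4: From JF = 7, JL = 12, FL = 9, by the inverse law of cosines:
  cos(∠FJL) = (JF² + JL² - FL²) / (2·JF·JL)
  ∠FJL = 48.19°

Step 5: From FC = 14, FL = 9, CL = 9, by the inverse law of cosines:
  cos(∠CFL) = (FC² + FL² - CL²) / (2·FC·FL)
  ∠CFL = 38.94°

Step 6: From FH = 9, FJ = 7, HJ = 8, by the inverse law of cosines:
  cos(∠HFJ) = (FH² + FJ² - HJ²) / (2·FH·FJ)
  ∠HFJ = 58.41°

Step 7: From FJ = 7, FL = 9, JL = 12, by the inverse law of cosines:
  cos(∠JFL) = (FJ² + FL² - JL²) / (2·FJ·FL)
  ∠JFL = 96.38°

Step 8: From HF = 9, HJ = 8, FJ = 7, by the inverse law of cosines:
  cos(∠FHJ) = (HF² + HJ² - FJ²) / (2·HF·HJ)
  ∠FHJ = 48.19°

Step 9: From CF = 14, CL = 9, FL = 9, by the inverse law of cosines:
  cos(∠FCL) = (CF² + CL² - FL²) / (2·CF·CL)
  ∠FCL = 38.94°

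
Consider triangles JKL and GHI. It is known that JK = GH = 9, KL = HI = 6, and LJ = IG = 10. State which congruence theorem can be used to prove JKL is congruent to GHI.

The given information provides:
JK = GH = 9, KL = HI = 6, and LJ = IG = 10
This matches the SSS congruence theorem.
All three pairs of corresponding sides are equal (Side-Side-Side).

SSS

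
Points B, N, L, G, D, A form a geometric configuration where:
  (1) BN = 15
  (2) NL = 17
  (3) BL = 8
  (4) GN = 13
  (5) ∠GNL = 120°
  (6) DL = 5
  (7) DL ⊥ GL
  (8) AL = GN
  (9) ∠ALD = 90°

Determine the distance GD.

Step 1: By the law of cosines on triangle LNG: LG² = 17² + 13² − 2·17·13·cos(120°) = 679, so LG ≈ 26.06.
Step 2: By the law of cosines on triangle GLD: GD² = 26.06² + 5² − 2·26.06·5·cos(90°) = 704, so GD = 8·√11.

Therefore, the length of GD = 8·√11.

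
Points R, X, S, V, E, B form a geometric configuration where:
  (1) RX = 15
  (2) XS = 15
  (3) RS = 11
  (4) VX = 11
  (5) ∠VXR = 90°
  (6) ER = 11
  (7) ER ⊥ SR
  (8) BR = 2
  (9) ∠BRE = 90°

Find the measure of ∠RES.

Step 1: By the law of cosines on triangle ERS: ES² = 11² + 11² − 2·11·11·cos(90°) = 242, so ES = 11·√2.
Step 2: By the inverse law of cosines on triangle RES: cos(∠RES) = (11² + (11·√2)² − 11²) / (2·11·11·√2) = 242/342.24 = 0.7071, so ∠RES = 45°.

Therefore, the measure of angle ∠RES = 45°.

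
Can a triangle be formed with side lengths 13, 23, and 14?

For three segments to close into a triangle, no single side can be as long as the other two combined.
The longest side is 23, and 13 + 14 = 27 > 23.
A triangle can be formed.

Yes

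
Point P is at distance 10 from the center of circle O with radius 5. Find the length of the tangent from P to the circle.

The tangent, radius, and line from the external point to the center form a right triangle.
The right angle is where the tangent meets the radius.
By the Pythagorean theorem: tangent² + 5² = 10²
tangent² = 100 - 25 = 75
tangent = 5*sqrt(3)

5*sqrt(3)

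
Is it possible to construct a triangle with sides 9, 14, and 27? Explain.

Check the triangle inequality: 9 + 14 = 23 ≤ 27.
Since the sum of two sides does not exceed the third, no triangle can be formed.

No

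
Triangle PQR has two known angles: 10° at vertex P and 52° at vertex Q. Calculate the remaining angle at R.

Let angle R = x. Then 10 + 52 + x = 180.
x = 180 - 62 = 118 degrees.

118 degrees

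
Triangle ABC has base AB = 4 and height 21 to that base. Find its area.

Area = (1/2) * base * height
Area = (1/2) * 4 * 21
Area = 42

42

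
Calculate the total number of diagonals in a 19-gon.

Total line segments between 19 vertices = C(19,2) = 171.
Subtract the 19 sides: 171 - 19 = 152 diagonals.

152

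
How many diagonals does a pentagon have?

Each of the 5 vertices connects to 2 non-adjacent vertices via diagonals.
Total connections = 5 × 2 = 10, but each diagonal is counted twice.
Number of diagonals = 10 / 2 = 5.

5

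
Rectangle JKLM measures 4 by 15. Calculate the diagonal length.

Using the Pythagorean theorem:
d² = 4² + 15² = 16 + 225 = 241
d = sqrt(241)

sqrt(241)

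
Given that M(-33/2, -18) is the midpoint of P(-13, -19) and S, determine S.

Using the midpoint formula: M = ((x1 + x2)/2, (y1 + y2)/2)
We know M = (-33/2, -18) and P = (-13, -19)
For x: -33/2 = (-13 + x2)/2, so x2 = 2*-33/2 - -13 = -20
For y: -18 = (-19 + y2)/2, so y2 = 2*-18 - -19 = -17
S = (-20, -17)

(-20, -17)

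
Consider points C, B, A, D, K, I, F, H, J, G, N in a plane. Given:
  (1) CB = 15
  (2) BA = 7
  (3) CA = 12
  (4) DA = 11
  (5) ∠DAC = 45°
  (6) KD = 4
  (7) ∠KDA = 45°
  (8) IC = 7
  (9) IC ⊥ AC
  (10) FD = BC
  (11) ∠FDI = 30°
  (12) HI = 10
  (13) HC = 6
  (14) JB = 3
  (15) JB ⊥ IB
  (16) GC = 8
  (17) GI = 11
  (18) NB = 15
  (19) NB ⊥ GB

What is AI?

Step 1: By the law of cosines on triangle ACI: AI² = 12² + 7² − 2·12·7·cos(90°) = 193, so AI = √193.

Therefore, the length of AI = √193.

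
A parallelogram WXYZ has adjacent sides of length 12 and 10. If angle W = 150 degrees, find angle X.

Consecutive angles are supplementary: angle X = 180 - 150 = 30 degrees.

30 degrees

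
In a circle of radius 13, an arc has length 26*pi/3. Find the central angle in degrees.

θ = 360 × 26*pi/3 / (2π × 13) = 120° (rearranging arc length formula).

120°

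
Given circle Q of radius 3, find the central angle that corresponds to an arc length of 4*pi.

Arc length L = 2πr × θ/360, so θ = 360L / (2πr).
θ = 360 × 4*pi / (2π × 3)
θ = 240°
θ = 240°

240°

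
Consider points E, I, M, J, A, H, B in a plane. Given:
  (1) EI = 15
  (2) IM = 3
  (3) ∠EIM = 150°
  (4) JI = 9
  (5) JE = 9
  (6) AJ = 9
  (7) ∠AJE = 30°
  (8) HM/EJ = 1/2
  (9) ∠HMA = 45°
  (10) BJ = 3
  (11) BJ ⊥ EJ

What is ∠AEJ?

Step 1: By the law of cosines on triangle EJA: EA² = 9² + 9² − 2·9·9·cos(30°) = 21.7, so EA ≈ 4.66.
Step 2: By the inverse law of cosines on triangle AEJ: cos(∠AEJ) = (4.66² + 9² − 9²) / (2·4.66·9) = 21.7/83.86 = 0.2588, so ∠AEJ = 75°.

Therefore, the measure of angle ∠AEJ = 75°.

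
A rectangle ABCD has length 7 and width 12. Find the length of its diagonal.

d = sqrt(7^2 + 12^2) = sqrt(193)

sqrt(193)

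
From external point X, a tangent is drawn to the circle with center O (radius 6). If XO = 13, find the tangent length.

The tangent, radius, and line from the external point to the center form a right triangle.
The right angle is where the tangent meets the radius.
By the Pythagorean theorem: tangent² + 6² = 13²
tangent² = 169 - 36 = 133
tangent = sqrt(133)

sqrt(133)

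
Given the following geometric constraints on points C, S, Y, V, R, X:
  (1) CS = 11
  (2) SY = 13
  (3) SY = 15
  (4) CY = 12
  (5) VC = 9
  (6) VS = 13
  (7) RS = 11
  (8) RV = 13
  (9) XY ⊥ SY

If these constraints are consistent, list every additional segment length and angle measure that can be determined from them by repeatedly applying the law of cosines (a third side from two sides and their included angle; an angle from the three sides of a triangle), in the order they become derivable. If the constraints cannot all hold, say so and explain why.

These constraints are not satisfiable: (2) SY = 13 and (3) SY = 15 assign two different lengths to the same segment. No planar figure meets all of them, so nothing further can be derived.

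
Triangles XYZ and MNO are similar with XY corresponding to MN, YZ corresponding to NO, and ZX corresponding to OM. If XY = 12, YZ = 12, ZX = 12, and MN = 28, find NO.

k = 28/12 = 7/3. NO = 7/3 * 12 = 28.

28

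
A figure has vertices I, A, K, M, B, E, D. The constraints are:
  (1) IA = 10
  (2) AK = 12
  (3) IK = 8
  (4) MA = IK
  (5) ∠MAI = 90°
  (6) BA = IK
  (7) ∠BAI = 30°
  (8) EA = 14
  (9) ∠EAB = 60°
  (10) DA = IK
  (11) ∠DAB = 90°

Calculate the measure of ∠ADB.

From the given relations: DA = IK = 8; BA = IK = 8.
Step 1: By the law of cosines on triangle DAB: DB² = 8² + 8² − 2·8·8·cos(90°) = 128, so DB = 8·√2.
Step 2: By the inverse law of cosines on triangle ADB: cos(∠ADB) = (8² + (8·√2)² − 8²) / (2·8·8·√2) = 128/181.02 = 0.7071, so ∠ADB = 45°.

Therefore, the measure of angle ∠ADB = 45°.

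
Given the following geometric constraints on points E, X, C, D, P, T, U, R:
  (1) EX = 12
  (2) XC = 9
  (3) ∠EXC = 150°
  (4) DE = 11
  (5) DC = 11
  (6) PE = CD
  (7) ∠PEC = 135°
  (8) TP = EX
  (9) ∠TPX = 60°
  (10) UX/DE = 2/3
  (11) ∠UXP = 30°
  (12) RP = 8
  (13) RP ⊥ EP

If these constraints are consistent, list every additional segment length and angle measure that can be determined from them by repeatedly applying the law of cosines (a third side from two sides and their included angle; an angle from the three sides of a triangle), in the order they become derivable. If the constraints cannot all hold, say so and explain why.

The constraints are consistent. Derivable facts, in order:
After 1 step:
- EC ≈ 20.3
- ER = √185
After 2 steps:
- CP ≈ 29.13
- ∠CDE = 134.65°
- ∠CED = 22.68°
- ∠CEX = 12.81°
- ∠DCE = 22.68°
- ∠ECX = 17.19°
- ∠ERP = 53.97°
- ∠PER = 36.03°
After 3 steps:
- ∠CPE = 29.52°
- ∠ECP = 15.48°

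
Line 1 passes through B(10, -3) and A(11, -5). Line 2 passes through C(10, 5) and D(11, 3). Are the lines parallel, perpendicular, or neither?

Slope of line 1: m1 = (-5 - -3)/(11 - 10) = -2/1 = -2
Slope of line 2: m2 = (3 - 5)/(11 - 10) = -2/1 = -2
m1 = m2, so the lines are parallel.

Parallel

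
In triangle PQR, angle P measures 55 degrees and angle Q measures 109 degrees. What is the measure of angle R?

angle R = 180 - 55 - 109 = 16 degrees.

16 degrees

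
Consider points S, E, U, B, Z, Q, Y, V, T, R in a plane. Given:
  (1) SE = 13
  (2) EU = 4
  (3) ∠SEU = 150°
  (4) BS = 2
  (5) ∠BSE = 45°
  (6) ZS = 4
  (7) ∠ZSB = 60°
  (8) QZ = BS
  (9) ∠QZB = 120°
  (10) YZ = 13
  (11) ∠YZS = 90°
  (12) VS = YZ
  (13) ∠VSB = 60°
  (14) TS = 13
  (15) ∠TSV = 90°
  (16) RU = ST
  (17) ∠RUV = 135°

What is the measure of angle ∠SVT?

From the given relations: VS = YZ = 13.
Step 1: By the law of cosines on triangle VST: VT² = 13² + 13² − 2·13·13·cos(90°) = 338, so VT = 13·√2.
Step 2: By the inverse law of cosines on triangle SVT: cos(∠SVT) = (13² + (13·√2)² − 13²) / (2·13·13·√2) = 338/478 = 0.7071, so ∠SVT = 45°.

Therefore, the measure of angle ∠SVT = 45°.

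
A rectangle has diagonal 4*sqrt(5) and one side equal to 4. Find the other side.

The diagonal of a rectangle forms a right triangle with the two sides.
Rearranging the Pythagorean theorem: missing side = sqrt(d^2 - known^2).
= sqrt(80 - 16) = sqrt(64) = 8.

8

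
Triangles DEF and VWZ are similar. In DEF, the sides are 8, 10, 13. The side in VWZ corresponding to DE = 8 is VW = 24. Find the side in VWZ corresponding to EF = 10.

Since the triangles are similar, the ratio of corresponding sides is constant.
Scale factor k = VW / DE = 24 / 8 = 3
WZ = k * EF = 3 * 10 = 30

30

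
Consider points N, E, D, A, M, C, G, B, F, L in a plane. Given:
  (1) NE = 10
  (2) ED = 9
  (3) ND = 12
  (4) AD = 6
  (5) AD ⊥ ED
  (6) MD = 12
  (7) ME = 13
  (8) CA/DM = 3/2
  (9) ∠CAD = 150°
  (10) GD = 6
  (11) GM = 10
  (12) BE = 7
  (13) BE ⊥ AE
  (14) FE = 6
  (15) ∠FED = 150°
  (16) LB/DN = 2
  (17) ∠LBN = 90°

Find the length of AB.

Step 1: By the law of cosines on triangle EDA: EA² = 9² + 6² − 2·9·6·cos(90°) = 117, so EA = 3·√13.
Step 2: By the law of cosines on triangle AEB: AB² = (3·√13)² + 7² − 2·3·√13·7·cos(90°) = 166, so AB = √166.

Therefore, the length of AB = √166.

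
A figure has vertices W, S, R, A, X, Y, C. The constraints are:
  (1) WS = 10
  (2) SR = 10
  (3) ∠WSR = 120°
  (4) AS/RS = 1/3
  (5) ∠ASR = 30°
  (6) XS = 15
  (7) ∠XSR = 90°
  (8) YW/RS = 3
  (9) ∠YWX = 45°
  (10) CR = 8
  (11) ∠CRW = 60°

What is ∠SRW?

Step 1: By the law of cosines on triangle RSW: RW² = 10² + 10² − 2·10·10·cos(120°) = 300, so RW = 10·√3.
Step 2: By the inverse law of cosines on triangle SRW: cos(∠SRW) = (10² + (10·√3)² − 10²) / (2·10·10·√3) = 300/346.41 = 0.866, so ∠SRW = 30°.

Therefore, the measure of angle ∠SRW = 30°.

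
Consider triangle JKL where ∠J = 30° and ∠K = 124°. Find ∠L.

The interior angles sum to 180°: angle L = 180 - 30 - 124 = 26°.
The triangle is obtuse (angles 30°, 124°, 26°).

26 degrees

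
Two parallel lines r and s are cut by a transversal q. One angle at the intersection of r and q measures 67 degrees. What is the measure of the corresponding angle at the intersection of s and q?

Corresponding angles formed by parallel lines and a transversal are equal.
The given angle is 67 degrees.
The corresponding angle = 67 degrees.

67 degrees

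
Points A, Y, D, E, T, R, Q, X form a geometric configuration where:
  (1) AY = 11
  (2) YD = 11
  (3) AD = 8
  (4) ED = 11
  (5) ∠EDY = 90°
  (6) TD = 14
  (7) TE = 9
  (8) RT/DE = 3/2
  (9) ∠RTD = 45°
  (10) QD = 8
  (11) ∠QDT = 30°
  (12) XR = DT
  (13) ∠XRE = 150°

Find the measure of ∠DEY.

Step 1: By the law of cosines on triangle EDY: EY² = 11² + 11² − 2·11·11·cos(90°) = 242, so EY = 11·√2.
Step 2: By the inverse law of cosines on triangle DEY: cos(∠DEY) = (11² + (11·√2)² − 11²) / (2·11·11·√2) = 242/342.24 = 0.7071, so ∠DEY = 45°.

Therefore, the measure of angle ∠DEY = 45°.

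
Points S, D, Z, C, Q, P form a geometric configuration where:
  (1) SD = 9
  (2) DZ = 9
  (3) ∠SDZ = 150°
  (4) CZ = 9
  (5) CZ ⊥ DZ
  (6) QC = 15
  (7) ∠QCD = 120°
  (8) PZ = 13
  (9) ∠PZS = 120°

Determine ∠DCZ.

Step 1: By the law of cosines on triangle CZD: CD² = 9² + 9² − 2·9·9·cos(90°) = 162, so CD = 9·√2.
Step 2: By the inverse law of cosines on triangle DCZ: cos(∠DCZ) = ((9·√2)² + 9² − 9²) / (2·9·√2·9) = 162/229.1 = 0.7071, so ∠DCZ = 45°.

Therefore, the measure of angle ∠DCZ = 45°.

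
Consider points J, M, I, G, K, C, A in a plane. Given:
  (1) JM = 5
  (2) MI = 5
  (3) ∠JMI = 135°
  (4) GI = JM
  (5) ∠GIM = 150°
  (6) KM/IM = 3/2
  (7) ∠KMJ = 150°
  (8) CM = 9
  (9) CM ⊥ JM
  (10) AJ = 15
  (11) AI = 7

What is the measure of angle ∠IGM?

From the given relations: GI = JM = 5.
Step 1: By the law of cosines on triangle GIM: GM² = 5² + 5² − 2·5·5·cos(150°) = 93.3, so GM ≈ 9.66.
Step 2: By the inverse law of cosines on triangle IGM: cos(∠IGM) = (5² + 9.66² − 5²) / (2·5·9.66) = 93.3/96.59 = 0.9659, so ∠IGM = 15°.

Therefore, the measure of angle ∠IGM = 15°.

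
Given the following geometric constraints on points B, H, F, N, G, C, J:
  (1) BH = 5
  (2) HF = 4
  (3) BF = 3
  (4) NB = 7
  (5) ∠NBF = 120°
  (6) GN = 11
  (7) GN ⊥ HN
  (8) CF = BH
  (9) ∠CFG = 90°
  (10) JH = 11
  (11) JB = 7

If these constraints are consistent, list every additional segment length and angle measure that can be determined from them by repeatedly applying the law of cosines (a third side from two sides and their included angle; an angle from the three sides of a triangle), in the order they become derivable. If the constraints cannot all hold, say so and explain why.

The constraints are consistent. Derivable facts, in order:
After 1 step:
- FN = √79
- ∠BFH = 90°
- ∠BHF = 36.87°
- ∠BHJ = 28.14°
- ∠BJH = 19.69°
- ∠FBH = 53.13°
- ∠HBJ = 132.18°
After 2 steps:
- ∠BFN = 43°
- ∠BNF = 17°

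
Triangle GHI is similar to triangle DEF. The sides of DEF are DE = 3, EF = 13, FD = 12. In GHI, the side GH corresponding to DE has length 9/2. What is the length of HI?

Since the triangles are similar, the ratio of corresponding sides is constant.
Scale factor k = GH / DE = 9/2 / 3 = 3/2
HI = k * EF = 3/2 * 13 = 39/2

39/2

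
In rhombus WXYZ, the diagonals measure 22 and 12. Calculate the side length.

In a rhombus, the diagonals bisect each other perpendicularly, creating four congruent right triangles.
Each triangle has legs 11 (half of 22) and 6 (half of 12).
The hypotenuse of each right triangle is a side of the rhombus:
side = sqrt(11^2 + 6^2) = sqrt(157)

sqrt(157)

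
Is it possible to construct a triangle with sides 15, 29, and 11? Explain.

No.
The triangle inequality is violated: 15 + 11 = 26 ≤ 29.
These lengths cannot form a triangle.

No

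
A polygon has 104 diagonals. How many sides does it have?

Using d = n(n - 3)/2, we solve 104 = n(n - 3)/2.
So n(n - 3) = 208.
Testing n = 16: 16 * 13 = 208 = 208. Correct.
The polygon has 16 sides.

16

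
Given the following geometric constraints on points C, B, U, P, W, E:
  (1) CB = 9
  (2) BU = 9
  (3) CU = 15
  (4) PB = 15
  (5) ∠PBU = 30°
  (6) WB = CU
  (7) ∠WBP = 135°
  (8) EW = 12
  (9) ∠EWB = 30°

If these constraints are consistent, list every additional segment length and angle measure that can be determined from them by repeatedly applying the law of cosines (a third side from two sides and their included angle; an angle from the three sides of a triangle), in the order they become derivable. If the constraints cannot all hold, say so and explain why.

The constraints are consistent. Derivable facts, in order:
After 1 step:
- BE ≈ 7.57
- PW ≈ 27.72
- UP ≈ 8.5
- ∠BCU = 33.56°
- ∠BUC = 33.56°
- ∠CBU = 112.89°
After 2 steps:
- ∠BEW = 97.52°
- ∠BPU = 31.98°
- ∠BPW = 22.5°
- ∠BUP = 118.02°
- ∠BWP = 22.5°
- ∠EBW = 52.48°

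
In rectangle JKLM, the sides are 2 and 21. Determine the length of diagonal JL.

Using the Pythagorean theorem:
d² = 2² + 21² = 4 + 441 = 445
d = sqrt(445)

sqrt(445)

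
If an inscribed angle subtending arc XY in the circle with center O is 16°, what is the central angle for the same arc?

The inscribed angle theorem states that a central angle is always twice any inscribed angle that subtends the same arc.
Since the inscribed angle is 16°, the central angle = 2 × 16° = 32°.

32°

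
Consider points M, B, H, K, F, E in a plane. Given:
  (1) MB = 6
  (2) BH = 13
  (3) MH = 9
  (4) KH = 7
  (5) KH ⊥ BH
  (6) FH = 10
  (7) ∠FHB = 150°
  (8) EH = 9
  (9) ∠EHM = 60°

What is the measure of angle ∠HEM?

Step 1: By the law of cosines on triangle EHM: EM² = 9² + 9² − 2·9·9·cos(60°) = 81, so EM = 9.
Step 2: By the inverse law of cosines on triangle HEM: cos(∠HEM) = (9² + 9² − 9²) / (2·9·9) = 81/162 = 0.5, so ∠HEM = 60°.

Therefore, the measure of angle ∠HEM = 60°.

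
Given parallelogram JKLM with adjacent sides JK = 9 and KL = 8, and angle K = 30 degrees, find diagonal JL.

Law of cosines: d^2 = 9^2 + 8^2 - 2(9)(8)cos(30°) = 145 - 72*sqrt(3), so d = sqrt(145 - 72*sqrt(3)).

sqrt(145 - 72*sqrt(3))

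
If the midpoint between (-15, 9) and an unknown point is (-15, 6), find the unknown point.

Using the midpoint formula: M = ((x1 + x2)/2, (y1 + y2)/2)
We know M = (-15, 6) and A = (-15, 9)
For x: -15 = (-15 + x2)/2, so x2 = 2*-15 - -15 = -15
For y: 6 = (9 + y2)/2, so y2 = 2*6 - 9 = 3
B = (-15, 3)

(-15, 3)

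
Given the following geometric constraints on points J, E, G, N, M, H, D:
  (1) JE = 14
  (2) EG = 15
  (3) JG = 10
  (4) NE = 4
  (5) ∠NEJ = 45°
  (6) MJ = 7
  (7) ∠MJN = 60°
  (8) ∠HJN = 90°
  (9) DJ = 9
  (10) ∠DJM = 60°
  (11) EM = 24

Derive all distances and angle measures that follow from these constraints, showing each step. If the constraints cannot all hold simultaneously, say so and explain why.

These constraints are not satisfiable: by the triangle inequality in triangle JEM, (1) JE = 14 and (6) MJ = 7 force EM ≤ 14 + 7 = 21, but (11) says EM = 24. No planar figure meets all of them, so nothing further can be derived.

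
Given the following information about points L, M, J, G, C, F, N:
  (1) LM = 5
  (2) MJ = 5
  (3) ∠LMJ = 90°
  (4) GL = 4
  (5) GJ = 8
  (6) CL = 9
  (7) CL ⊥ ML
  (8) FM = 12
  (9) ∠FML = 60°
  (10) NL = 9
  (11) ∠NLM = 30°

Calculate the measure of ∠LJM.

Step 1: By the law of cosines on triangle JML: JL² = 5² + 5² − 2·5·5·cos(90°) = 50, so JL = 5·√2.
Step 2: By the inverse law of cosines on triangle LJM: cos(∠LJM) = ((5·√2)² + 5² − 5²) / (2·5·√2·5) = 50/70.71 = 0.7071, so ∠LJM = 45°.

Therefore, the measure of angle ∠LJM = 45°.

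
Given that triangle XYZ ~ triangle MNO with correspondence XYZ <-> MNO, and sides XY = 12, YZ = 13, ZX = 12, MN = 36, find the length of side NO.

Similar triangles have proportional sides. Setting up the proportion:
MN / XY = NO / YZ
36 / 12 = NO / 13
NO = 13 * 36 / 12 = 39.

39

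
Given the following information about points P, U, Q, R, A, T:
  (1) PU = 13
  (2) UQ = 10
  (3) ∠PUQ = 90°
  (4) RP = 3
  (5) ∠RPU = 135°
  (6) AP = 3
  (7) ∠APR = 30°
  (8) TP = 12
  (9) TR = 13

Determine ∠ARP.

Step 1: By the law of cosines on triangle RPA: RA² = 3² + 3² − 2·3·3·cos(30°) = 2.41, so RA ≈ 1.55.
Step 2: By the inverse law of cosines on triangle ARP: cos(∠ARP) = (1.55² + 3² − 3²) / (2·1.55·3) = 2.41/9.32 = 0.2588, so ∠ARP = 75°.

Therefore, the measure of angle ∠ARP = 75°.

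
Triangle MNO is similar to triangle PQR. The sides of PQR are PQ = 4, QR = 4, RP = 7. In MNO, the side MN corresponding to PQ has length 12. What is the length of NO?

Similar triangles have proportional sides. Setting up the proportion:
MN / PQ = NO / QR
12 / 4 = NO / 4
NO = 4 * 12 / 4 = 12.

12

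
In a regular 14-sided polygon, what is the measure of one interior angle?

Each interior angle of a regular n-gon is (n - 2) * 180 / n.
For n = 14: (14 - 2) * 180 / 14 = 2160/14 = 1080/7 degrees.

1080/7 degrees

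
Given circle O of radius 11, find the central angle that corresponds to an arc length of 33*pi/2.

Arc length L = 2πr × θ/360, so θ = 360L / (2πr).
θ = 360 × 33*pi/2 / (2π × 11)
θ = 270°
θ = 270°

270°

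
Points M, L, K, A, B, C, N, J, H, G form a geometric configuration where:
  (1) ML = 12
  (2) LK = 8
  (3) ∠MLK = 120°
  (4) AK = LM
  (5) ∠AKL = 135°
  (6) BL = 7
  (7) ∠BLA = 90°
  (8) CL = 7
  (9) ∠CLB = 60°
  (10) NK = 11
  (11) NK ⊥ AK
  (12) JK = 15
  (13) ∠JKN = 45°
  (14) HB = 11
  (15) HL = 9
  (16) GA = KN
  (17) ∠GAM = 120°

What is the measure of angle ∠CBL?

Step 1: By the law of cosines on triangle BLC: BC² = 7² + 7² − 2·7·7·cos(60°) = 49, so BC = 7.
Step 2: By the inverse law of cosines on triangle CBL: cos(∠CBL) = (7² + 7² − 7²) / (2·7·7) = 49/98 = 0.5, so ∠CBL = 60°.

Therefore, the measure of angle ∠CBL = 60°.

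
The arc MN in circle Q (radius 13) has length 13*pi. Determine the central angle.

Arc length L = 2πr × θ/360, so θ = 360L / (2πr).
θ = 360 × 13*pi / (2π × 13)
θ = 180°
θ = 180°

180°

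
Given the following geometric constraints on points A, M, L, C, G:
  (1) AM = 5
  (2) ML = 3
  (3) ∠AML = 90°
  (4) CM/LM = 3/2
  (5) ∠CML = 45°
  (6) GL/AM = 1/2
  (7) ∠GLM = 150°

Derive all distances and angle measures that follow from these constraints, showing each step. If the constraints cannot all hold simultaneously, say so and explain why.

The constraints are consistent.

From the given relations:
  CM = 3/2·LM = 3/2·3 ≈ 4.5
  GL = 1/2·AM = 1/2·5 ≈ 2.5

Step 1: From AM = 5, ML = 3, and ∠AML = 90°, by the law of cosines:
  AL² = AM² + ML² - 2·AM·ML·cos(90°) = 25 + 9 - 0 = 34
  AL = √34

Step 2: From ML = 3, LG = 2.5, and ∠MLG = 150°, by the law of cosines:
  MG² = ML² + LG² - 2·ML·LG·cos(150°) = 9 + 6.25 + 12.99 = 28.24
  MG ≈ 5.31

Step 3: From LM = 3, MC = 4.5, and ∠LMC = 45°, by the law of cosines:
  LC² = LM² + MC² - 2·LM·MC·cos(45°) = 9 + 20.25 - 19.09 = 10.16
  LC ≈ 3.19

Step 4: From AL = √34, AM = 5, LM = 3, by the inverse law of cosines:
  cos(∠LAM) = (AL² + AM² - LM²) / (2·AL·AM)
  ∠LAM = 30.96°

Step 5: From MG = 5.31, ML = 3, GL = 2.5, by the inverse law of cosines:
  cos(∠GML) = (MG² + ML² - GL²) / (2·MG·ML)
  ∠GML = 13.6°

Step 6: From LA = √34, LM = 3, AM = 5, by the inverse law of cosines:
  cos(∠ALM) = (LA² + LM² - AM²) / (2·LA·LM)
  ∠ALM = 59.04°

Step 7: From LC = 3.19, LM = 3, CM = 4.5, by the inverse law of cosines:
  cos(∠CLM) = (LC² + LM² - CM²) / (2·LC·LM)
  ∠CLM = 93.27°

Step 8: From CL = 3.19, CM = 4.5, LM = 3, by the inverse law of cosines:
  cos(∠LCM) = (CL² + CM² - LM²) / (2·CL·CM)
  ∠LCM = 41.73°

Step 9: From GL = 2.5, GM = 5.31, LM = 3, by the inverse law of cosines:
  cos(∠LGM) = (GL² + GM² - LM²) / (2·GL·GM)
  ∠LGM = 16.4°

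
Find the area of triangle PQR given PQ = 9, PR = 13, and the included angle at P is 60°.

Area = (1/2) * PQ * PR * sin(P)
Area = (1/2) * 9 * 13 * sin(60°)
Area = (1/2) * 9 * 13 * sqrt(3)/2
Area = 117*sqrt(3)/4

117*sqrt(3)/4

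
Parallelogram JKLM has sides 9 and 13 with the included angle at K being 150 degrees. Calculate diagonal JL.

The diagonal of a parallelogram can be found by treating two adjacent sides and the diagonal as a triangle.
Applying the law of cosines with sides 9, 13 and included angle 150°:
d^2 = 81 + 169 - 234*cos(150°) = 117*sqrt(3) + 250
d = sqrt(117*sqrt(3) + 250)

sqrt(117*sqrt(3) + 250)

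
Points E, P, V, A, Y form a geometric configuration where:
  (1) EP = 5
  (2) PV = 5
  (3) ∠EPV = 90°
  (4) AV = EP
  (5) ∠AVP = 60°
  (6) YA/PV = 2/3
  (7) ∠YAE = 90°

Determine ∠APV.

From the given relations: AV = EP = 5.
Step 1: By the law of cosines on triangle PVA: PA² = 5² + 5² − 2·5·5·cos(60°) = 25, so PA = 5.
Step 2: By the inverse law of cosines on triangle APV: cos(∠APV) = (5² + 5² − 5²) / (2·5·5) = 25/50 = 0.5, so ∠APV = 60°.

Therefore, the measure of angle ∠APV = 60°.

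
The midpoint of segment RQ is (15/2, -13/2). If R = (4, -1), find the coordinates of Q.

Using the midpoint formula: M = ((x1 + x2)/2, (y1 + y2)/2)
We know M = (15/2, -13/2) and R = (4, -1)
For x: 15/2 = (4 + x2)/2, so x2 = 2*15/2 - 4 = 11
For y: -13/2 = (-1 + y2)/2, so y2 = 2*-13/2 - -1 = -12
Q = (11, -12)

(11, -12)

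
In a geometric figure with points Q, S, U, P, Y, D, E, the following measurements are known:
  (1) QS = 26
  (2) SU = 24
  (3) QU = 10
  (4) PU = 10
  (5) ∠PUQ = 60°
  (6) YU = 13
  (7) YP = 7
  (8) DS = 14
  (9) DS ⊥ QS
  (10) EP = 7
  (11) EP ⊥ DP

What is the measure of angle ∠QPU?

Step 1: By the law of cosines on triangle PUQ: PQ² = 10² + 10² − 2·10·10·cos(60°) = 100, so PQ = 10.
Step 2: By the inverse law of cosines on triangle QPU: cos(∠QPU) = (10² + 10² − 10²) / (2·10·10) = 100/200 = 0.5, so ∠QPU = 60°.

Therefore, the measure of angle ∠QPU = 60°.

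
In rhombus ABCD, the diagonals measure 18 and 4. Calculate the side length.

Half-diagonals are 9 and 2. side = sqrt(9^2 + 2^2) = sqrt(85)

sqrt(85)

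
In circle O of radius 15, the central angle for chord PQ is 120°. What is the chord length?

Drop a perpendicular from the center to the chord, bisecting both the chord and the central angle.
Each half-chord = r sin(θ/2) = 15 sin(60°).
The full chord = 2 × 15 × sin(60°) = 15*sqrt(3).

15*sqrt(3)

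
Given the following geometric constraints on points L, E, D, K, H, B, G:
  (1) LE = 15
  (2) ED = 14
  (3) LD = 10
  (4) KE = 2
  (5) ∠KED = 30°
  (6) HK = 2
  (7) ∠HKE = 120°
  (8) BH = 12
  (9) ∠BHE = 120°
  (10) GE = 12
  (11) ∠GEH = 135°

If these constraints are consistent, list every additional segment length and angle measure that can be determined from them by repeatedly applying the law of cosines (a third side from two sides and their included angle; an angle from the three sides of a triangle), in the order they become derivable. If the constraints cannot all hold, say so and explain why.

The constraints are consistent. Derivable facts, in order:
After 1 step:
- DK ≈ 12.31
- EH = 2·√3
- ∠DEL = 40.16°
- ∠DLE = 64.53°
- ∠EDL = 75.31°
After 2 steps:
- EB ≈ 14.06
- HG ≈ 14.66
- ∠DKE = 145.34°
- ∠EDK = 4.66°
- ∠EHK = 30°
- ∠HEK = 30°
After 3 steps:
- ∠BEH = 47.68°
- ∠EBH = 12.32°
- ∠EGH = 9.62°
- ∠EHG = 35.38°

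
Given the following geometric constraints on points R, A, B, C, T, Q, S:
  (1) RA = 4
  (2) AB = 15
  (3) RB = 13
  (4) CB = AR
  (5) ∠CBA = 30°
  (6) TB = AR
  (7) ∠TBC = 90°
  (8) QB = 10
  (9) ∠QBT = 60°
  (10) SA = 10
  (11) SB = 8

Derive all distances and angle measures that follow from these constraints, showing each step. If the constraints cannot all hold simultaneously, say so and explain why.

The constraints are consistent.

From the given relations:
  CB = AR = 4
  TB = AR = 4

Step 1: From AB = 15, BC = 4, and ∠ABC = 30°, by the law of cosines:
  AC² = AB² + BC² - 2·AB·BC·cos(30°) = 225 + 16 - 103.9 = 137.1
  AC ≈ 11.71

Step 2: From CB = 4, BT = 4, and ∠CBT = 90°, by the law of cosines:
  CT² = CB² + BT² - 2·CB·BT·cos(90°) = 16 + 16 - 0 = 32
  CT = 4·√2

Step 3: From TB = 4, BQ = 10, and ∠TBQ = 60°, by the law of cosines:
  TQ² = TB² + BQ² - 2·TB·BQ·cos(60°) = 16 + 100 - 40 = 76
  TQ = 2·√19

Step 4: From RA = 4, RB = 13, AB = 15, by the inverse law of cosines:
  cos(∠ARB) = (RA² + RB² - AB²) / (2·RA·RB)
  ∠ARB = 112.62°

Step 5: From AB = 15, AR = 4, BR = 13, by the inverse law of cosines:
  cos(∠BAR) = (AB² + AR² - BR²) / (2·AB·AR)
  ∠BAR = 53.13°

Step 6: From AB = 15, AS = 10, BS = 8, by the inverse law of cosines:
  cos(∠BAS) = (AB² + AS² - BS²) / (2·AB·AS)
  ∠BAS = 29.54°

Step 7: From BA = 15, BR = 13, AR = 4, by the inverse law of cosines:
  cos(∠ABR) = (BA² + BR² - AR²) / (2·BA·BR)
  ∠ABR = 14.25°

Step 8: From BA = 15, BS = 8, AS = 10, by the inverse law of cosines:
  cos(∠ABS) = (BA² + BS² - AS²) / (2·BA·BS)
  ∠ABS = 38.05°

Step 9: From SA = 10, SB = 8, AB = 15, by the inverse law of cosines:
  cos(∠ASB) = (SA² + SB² - AB²) / (2·SA·SB)
  ∠ASB = 112.41°

Step 10: From AB = 15, AC = 11.71, BC = 4, by the inverse law of cosines:
  cos(∠BAC) = (AB² + AC² - BC²) / (2·AB·AC)
  ∠BAC = 9.84°

Step 11: From CA = 11.71, CB = 4, AB = 15, by the inverse law of cosines:
  cos(∠ACB) = (CA² + CB² - AB²) / (2·CA·CB)
  ∠ACB = 140.16°

Step 12: From CB = 4, CT = 4·√2, BT = 4, by the inverse law of cosines:
  cos(∠BCT) = (CB² + CT² - BT²) / (2·CB·CT)
  ∠BCT = 45°

Step 13: From TB = 4, TC = 4·√2, BC = 4, by the inverse law of cosines:
  cos(∠BTC) = (TB² + TC² - BC²) / (2·TB·TC)
  ∠BTC = 45°

Step 14: From TB = 4, TQ = 2·√19, BQ = 10, by the inverse law of cosines:
  cos(∠BTQ) = (TB² + TQ² - BQ²) / (2·TB·TQ)
  ∠BTQ = 96.59°

Step 15: From QB = 10, QT = 2·√19, BT = 4, by the inverse law of cosines:
  cos(∠BQT) = (QB² + QT² - BT²) / (2·QB·QT)
  ∠BQT = 23.41°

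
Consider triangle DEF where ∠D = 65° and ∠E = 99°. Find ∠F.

angle F = 180 - 65 - 99 = 16 degrees.

16 degrees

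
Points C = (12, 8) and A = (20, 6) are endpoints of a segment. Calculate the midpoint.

The midpoint is the average of the coordinates:
x: (12 + 20)/2 = 16
y: (8 + 6)/2 = 7
Midpoint = (16, 7)

(16, 7)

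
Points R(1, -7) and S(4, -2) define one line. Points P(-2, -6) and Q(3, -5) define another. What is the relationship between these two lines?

Slope of line 1: m1 = (-2 - -7)/(4 - 1) = 5/3 = 5/3
Slope of line 2: m2 = (-5 - -6)/(3 - -2) = 1/5 = 1/5
For parallel lines we need equal slopes: 5/3 != 1/5.
For perpendicular lines we need m1*m2 = -1: (5/3)(1/5) = 1/3 != -1.
Since neither condition holds, the lines are neither parallel nor perpendicular.

Neither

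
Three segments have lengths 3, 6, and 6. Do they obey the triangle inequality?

For three segments to close into a triangle, no single side can be as long as the other two combined.
The longest side is 6, and 3 + 6 = 9 > 6.
A triangle can be formed.

Yes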